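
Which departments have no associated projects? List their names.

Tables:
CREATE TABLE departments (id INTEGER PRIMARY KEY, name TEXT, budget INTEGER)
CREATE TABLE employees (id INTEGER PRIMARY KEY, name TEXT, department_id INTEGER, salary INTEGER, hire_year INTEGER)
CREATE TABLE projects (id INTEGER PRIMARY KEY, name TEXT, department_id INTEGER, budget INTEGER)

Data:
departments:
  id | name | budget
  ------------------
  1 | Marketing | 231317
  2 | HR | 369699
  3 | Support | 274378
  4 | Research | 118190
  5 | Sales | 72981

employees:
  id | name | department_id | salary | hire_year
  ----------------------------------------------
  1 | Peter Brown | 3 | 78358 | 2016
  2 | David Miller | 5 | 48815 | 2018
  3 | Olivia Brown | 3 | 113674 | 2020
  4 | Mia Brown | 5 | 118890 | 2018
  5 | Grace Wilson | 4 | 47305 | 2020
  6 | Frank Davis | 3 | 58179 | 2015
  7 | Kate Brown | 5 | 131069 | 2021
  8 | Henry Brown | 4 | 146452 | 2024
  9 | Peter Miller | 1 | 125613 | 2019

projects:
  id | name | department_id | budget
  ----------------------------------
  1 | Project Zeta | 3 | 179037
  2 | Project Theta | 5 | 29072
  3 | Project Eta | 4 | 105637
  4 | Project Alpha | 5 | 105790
SELECT p.name FROM departments p LEFT JOIN projects c ON c.department_id = p.id WHERE c.id IS NULL

Execution result:
name
Marketing
HR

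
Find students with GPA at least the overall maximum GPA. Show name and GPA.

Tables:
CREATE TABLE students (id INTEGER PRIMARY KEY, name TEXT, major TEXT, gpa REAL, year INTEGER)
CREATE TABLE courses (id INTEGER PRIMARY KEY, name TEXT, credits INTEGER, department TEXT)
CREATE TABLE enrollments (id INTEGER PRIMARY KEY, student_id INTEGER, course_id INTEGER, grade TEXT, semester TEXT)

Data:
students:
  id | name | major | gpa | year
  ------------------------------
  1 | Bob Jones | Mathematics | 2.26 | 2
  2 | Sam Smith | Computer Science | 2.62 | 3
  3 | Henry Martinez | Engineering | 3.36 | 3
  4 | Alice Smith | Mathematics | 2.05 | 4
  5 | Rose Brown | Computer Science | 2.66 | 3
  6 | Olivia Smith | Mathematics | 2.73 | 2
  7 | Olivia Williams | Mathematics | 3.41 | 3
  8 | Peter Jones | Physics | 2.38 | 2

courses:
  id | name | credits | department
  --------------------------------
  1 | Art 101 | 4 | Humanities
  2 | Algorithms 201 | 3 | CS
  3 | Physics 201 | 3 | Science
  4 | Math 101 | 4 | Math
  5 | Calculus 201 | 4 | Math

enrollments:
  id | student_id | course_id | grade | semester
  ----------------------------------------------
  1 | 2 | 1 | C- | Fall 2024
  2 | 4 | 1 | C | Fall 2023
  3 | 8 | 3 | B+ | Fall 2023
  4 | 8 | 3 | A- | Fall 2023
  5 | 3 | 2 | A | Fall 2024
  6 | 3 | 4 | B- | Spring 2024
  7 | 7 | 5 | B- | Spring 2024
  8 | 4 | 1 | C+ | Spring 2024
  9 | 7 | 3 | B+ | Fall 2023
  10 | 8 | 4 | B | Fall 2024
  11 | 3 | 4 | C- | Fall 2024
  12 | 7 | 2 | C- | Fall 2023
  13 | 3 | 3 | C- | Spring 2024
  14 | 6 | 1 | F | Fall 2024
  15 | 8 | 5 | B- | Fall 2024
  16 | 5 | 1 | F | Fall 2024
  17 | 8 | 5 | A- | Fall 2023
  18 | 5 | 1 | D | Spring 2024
SELECT name, gpa FROM students WHERE gpa >= (SELECT MAX(gpa) FROM students)

Execution result:
name | gpa
Olivia Williams | 3.41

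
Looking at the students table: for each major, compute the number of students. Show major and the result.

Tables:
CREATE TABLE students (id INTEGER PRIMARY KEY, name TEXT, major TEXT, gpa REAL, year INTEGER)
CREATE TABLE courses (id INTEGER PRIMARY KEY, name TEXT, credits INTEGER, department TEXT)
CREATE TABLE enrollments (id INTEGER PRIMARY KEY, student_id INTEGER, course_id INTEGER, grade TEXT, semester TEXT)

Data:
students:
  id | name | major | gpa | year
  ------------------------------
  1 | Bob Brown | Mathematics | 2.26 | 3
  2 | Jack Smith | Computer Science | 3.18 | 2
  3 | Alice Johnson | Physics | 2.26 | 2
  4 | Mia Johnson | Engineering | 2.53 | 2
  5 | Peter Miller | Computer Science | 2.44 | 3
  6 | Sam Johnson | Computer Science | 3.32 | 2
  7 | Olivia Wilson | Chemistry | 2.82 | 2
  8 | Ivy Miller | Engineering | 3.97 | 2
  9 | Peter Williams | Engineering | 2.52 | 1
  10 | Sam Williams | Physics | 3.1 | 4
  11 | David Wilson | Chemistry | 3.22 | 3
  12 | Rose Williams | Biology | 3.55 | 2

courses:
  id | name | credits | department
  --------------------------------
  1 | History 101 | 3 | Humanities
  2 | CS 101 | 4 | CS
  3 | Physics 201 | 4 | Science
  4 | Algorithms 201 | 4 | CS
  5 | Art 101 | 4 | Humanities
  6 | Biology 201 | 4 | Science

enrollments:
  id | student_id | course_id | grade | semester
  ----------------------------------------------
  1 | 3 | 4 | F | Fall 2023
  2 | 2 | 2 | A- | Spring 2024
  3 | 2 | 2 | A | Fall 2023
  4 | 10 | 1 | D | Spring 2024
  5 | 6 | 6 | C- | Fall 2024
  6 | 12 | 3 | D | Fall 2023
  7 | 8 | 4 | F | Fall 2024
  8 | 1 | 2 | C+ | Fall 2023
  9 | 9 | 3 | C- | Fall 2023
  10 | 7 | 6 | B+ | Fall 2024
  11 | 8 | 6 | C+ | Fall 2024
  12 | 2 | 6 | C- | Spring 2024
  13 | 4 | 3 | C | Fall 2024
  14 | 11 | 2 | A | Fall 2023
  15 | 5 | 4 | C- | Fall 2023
SELECT major, COUNT(*) AS n FROM students GROUP BY major

Execution result:
major | n
Biology | 1
Chemistry | 2
Computer Science | 3
Engineering | 3
Mathematics | 1
Physics | 2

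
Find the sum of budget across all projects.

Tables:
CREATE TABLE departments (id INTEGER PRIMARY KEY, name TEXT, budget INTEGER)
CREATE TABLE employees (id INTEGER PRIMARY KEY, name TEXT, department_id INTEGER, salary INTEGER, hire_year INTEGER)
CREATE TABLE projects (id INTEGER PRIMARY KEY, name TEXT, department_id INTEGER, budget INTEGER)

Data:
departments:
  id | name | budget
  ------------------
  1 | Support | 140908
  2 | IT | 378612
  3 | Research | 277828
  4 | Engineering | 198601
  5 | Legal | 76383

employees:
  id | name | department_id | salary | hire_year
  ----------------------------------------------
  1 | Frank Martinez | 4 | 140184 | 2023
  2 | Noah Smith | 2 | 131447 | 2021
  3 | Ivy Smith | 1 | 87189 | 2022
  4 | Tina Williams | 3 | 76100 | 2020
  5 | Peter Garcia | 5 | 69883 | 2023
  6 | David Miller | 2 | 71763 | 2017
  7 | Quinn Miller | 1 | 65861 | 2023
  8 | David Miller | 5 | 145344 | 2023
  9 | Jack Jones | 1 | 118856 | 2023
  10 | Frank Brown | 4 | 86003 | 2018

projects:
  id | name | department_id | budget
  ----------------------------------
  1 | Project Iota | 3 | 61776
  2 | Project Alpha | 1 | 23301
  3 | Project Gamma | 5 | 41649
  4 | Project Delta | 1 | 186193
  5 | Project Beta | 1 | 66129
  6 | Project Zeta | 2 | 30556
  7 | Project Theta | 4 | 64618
SELECT SUM(budget) FROM projects

Execution result:
474222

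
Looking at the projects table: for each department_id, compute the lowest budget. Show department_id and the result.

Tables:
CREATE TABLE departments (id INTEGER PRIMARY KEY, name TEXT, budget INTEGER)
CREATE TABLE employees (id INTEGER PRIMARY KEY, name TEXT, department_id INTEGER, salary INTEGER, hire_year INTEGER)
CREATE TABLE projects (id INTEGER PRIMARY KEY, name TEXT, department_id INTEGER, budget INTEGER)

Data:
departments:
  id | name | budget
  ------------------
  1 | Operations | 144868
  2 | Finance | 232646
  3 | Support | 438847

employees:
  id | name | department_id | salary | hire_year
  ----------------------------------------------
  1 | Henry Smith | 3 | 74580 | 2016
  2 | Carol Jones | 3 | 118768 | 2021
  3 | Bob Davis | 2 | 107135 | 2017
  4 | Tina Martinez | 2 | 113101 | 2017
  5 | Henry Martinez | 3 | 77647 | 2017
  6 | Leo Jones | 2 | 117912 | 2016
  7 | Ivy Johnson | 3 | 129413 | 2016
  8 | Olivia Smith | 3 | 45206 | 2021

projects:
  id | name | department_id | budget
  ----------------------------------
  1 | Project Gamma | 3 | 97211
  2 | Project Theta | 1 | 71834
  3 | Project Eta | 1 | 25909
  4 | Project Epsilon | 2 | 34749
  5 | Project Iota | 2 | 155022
SELECT department_id, MIN(budget) AS min_budget FROM projects GROUP BY department_id

Execution result:
department_id | min_budget
1 | 25909
2 | 34749
3 | 97211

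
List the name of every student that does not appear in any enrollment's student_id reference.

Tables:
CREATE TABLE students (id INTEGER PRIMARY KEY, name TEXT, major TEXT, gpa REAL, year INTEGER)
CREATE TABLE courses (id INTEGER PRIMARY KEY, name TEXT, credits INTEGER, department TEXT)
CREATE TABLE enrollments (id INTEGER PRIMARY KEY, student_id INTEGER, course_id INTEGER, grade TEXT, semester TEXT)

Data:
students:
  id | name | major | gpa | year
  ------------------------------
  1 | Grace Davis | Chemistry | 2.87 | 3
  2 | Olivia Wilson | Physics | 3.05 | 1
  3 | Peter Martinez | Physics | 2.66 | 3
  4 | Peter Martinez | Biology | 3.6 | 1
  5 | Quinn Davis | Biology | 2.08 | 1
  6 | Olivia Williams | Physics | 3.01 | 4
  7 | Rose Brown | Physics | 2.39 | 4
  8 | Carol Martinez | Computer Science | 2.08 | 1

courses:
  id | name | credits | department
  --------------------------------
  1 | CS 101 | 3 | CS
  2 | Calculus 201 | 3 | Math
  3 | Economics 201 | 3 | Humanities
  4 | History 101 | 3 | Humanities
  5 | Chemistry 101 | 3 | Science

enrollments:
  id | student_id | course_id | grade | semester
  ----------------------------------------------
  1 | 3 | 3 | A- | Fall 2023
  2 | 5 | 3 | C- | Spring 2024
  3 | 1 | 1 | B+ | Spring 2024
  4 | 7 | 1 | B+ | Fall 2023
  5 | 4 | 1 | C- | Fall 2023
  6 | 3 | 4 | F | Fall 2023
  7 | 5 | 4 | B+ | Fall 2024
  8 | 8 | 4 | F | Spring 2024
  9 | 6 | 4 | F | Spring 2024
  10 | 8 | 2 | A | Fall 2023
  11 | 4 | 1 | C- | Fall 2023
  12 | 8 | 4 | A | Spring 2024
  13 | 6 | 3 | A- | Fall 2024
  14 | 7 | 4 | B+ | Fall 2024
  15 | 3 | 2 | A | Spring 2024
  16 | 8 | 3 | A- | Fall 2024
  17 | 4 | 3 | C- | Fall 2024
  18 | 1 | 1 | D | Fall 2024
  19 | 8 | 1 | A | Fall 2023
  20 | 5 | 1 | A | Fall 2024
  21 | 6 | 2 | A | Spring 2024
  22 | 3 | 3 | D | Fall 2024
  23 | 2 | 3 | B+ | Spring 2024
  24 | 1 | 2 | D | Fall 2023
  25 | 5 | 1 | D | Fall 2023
SELECT p.name FROM students p LEFT JOIN enrollments c ON c.student_id = p.id WHERE c.id IS NULL

Execution result:
(no rows)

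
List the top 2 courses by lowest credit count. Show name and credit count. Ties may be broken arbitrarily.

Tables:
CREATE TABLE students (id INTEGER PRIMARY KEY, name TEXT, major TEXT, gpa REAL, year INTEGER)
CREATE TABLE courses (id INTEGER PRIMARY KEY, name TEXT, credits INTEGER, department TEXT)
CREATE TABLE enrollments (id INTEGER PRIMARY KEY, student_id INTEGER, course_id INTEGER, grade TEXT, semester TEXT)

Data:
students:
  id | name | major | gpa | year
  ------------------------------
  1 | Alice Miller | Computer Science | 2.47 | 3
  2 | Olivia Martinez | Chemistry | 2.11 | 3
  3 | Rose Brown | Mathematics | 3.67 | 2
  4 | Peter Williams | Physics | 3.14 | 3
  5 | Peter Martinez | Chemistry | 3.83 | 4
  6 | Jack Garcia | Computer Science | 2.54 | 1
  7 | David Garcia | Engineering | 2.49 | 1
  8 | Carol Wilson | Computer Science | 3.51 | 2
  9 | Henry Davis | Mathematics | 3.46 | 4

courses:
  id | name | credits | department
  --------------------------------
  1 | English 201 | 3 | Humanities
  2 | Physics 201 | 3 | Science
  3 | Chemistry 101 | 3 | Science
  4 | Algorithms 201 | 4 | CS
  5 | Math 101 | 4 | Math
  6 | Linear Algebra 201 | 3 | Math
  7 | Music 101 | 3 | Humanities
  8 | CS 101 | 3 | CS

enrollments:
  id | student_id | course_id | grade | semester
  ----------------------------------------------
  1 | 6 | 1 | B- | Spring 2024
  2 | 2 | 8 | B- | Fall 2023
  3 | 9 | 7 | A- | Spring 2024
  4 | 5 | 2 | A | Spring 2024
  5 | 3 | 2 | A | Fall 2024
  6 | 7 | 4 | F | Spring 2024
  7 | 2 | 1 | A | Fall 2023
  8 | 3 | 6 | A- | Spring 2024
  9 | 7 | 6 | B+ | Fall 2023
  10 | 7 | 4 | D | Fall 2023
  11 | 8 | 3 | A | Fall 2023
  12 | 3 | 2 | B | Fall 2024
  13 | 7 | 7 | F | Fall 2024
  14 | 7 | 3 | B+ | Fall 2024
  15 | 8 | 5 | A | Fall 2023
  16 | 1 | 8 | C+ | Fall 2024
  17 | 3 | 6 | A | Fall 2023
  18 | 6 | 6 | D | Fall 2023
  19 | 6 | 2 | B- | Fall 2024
SELECT name, credits FROM courses ORDER BY credits ASC LIMIT 2

Execution result:
name | credits
English 201 | 3
Physics 201 | 3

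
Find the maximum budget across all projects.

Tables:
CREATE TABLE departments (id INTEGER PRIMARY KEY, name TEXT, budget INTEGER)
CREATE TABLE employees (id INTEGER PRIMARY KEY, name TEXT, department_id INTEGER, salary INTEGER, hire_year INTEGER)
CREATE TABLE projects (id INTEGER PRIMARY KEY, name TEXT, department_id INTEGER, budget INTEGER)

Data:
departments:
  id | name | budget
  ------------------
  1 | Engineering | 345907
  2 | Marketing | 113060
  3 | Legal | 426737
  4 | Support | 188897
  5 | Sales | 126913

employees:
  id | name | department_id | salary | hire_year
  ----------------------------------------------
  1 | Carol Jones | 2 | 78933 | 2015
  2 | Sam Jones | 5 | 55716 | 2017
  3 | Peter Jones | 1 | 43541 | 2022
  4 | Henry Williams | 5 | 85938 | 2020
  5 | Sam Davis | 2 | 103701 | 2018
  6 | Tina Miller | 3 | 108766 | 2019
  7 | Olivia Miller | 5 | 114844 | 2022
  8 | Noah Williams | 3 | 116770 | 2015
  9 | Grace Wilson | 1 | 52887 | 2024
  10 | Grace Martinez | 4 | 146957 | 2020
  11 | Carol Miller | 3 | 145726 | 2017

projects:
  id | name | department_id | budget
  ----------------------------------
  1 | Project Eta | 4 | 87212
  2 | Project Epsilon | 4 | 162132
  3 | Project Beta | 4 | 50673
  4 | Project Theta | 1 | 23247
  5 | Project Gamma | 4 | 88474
SELECT MAX(budget) FROM projects

Execution result:
162132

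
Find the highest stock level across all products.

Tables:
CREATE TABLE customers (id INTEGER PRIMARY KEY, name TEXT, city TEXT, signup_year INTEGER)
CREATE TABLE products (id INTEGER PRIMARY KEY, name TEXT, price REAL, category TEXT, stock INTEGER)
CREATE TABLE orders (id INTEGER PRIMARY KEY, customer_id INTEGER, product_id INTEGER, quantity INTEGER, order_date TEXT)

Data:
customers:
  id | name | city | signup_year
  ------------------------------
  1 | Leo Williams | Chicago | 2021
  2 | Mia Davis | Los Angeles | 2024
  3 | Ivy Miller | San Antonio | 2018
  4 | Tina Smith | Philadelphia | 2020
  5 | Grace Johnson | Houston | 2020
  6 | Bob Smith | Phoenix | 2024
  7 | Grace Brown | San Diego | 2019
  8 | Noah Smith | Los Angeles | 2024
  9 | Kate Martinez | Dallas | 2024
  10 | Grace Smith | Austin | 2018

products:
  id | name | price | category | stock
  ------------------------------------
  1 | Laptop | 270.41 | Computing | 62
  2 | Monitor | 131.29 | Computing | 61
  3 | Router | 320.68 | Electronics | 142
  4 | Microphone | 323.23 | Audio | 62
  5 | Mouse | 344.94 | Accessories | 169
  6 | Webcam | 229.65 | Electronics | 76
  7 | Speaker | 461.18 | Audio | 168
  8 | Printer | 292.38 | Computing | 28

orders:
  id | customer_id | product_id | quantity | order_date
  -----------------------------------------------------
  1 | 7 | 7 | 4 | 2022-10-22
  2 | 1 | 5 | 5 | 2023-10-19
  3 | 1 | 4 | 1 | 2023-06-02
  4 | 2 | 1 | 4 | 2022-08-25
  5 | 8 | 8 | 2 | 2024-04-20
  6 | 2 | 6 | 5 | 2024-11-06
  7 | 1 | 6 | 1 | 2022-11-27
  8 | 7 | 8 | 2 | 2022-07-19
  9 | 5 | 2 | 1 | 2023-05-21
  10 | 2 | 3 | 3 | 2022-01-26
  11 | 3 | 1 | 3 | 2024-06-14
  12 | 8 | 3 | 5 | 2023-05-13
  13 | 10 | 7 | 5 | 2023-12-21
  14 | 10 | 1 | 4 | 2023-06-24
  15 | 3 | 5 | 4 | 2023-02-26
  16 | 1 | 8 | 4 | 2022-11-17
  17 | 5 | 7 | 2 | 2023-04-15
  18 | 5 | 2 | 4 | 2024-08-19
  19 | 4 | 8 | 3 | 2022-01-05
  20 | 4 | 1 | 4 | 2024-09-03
SELECT MAX(stock) FROM products

Execution result:
169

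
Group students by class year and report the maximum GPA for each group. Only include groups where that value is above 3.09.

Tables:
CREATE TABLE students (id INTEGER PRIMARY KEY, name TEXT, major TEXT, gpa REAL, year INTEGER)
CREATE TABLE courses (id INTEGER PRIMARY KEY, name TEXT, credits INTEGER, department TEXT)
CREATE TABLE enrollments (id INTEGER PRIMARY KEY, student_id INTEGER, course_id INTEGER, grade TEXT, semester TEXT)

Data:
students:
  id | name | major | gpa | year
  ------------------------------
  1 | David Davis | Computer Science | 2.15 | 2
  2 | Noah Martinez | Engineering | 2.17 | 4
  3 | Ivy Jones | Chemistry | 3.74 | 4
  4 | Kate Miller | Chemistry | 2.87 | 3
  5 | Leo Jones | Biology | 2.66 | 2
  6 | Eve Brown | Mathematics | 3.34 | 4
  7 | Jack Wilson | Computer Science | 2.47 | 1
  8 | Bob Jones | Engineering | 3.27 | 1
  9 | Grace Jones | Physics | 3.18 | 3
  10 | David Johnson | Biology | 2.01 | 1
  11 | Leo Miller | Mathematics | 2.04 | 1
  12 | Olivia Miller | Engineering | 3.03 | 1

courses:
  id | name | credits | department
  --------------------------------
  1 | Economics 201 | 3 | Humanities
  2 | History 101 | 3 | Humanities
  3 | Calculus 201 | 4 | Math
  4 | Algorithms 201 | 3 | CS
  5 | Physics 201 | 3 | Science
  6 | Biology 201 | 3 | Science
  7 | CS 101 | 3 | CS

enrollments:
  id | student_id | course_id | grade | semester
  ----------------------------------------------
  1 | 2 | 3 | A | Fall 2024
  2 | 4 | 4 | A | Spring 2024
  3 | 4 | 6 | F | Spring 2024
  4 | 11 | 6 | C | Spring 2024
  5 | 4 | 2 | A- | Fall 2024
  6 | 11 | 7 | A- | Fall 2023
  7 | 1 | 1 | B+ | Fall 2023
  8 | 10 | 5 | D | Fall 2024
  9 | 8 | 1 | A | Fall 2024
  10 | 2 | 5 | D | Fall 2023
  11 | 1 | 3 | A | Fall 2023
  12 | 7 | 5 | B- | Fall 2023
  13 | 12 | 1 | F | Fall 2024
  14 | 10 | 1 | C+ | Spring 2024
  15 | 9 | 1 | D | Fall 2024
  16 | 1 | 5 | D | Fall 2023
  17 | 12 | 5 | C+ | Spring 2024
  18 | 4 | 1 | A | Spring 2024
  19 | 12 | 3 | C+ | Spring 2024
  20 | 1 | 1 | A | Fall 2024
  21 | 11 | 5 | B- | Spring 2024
SELECT year, MAX(gpa) AS max_gpa FROM students GROUP BY year HAVING MAX(gpa) > 3.09

Execution result:
year | max_gpa
1 | 3.27
3 | 3.18
4 | 3.74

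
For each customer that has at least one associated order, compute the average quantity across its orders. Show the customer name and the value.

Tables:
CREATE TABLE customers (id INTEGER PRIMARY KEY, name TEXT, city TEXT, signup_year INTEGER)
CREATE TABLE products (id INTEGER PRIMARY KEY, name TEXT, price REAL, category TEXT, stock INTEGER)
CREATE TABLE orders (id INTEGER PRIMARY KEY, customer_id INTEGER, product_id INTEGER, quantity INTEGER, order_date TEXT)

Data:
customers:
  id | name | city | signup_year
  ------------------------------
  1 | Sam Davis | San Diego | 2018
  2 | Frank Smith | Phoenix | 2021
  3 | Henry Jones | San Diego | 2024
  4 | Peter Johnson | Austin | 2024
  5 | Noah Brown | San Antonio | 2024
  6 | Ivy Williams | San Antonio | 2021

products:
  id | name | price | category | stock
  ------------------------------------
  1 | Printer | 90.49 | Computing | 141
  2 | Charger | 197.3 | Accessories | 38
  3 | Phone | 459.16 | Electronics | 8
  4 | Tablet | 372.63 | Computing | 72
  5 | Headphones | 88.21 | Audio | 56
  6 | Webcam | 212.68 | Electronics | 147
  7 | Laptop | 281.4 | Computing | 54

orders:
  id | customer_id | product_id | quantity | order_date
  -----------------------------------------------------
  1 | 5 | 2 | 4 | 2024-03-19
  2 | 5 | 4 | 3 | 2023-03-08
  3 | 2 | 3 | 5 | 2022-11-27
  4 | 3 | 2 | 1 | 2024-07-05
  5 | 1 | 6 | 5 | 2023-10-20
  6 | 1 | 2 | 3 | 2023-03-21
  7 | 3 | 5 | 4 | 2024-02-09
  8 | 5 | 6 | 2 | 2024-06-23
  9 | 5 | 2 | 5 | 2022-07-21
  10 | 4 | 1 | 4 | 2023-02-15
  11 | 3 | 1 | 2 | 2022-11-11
SELECT p.name, AVG(c.quantity) AS avg_quantity FROM orders c JOIN customers p ON c.customer_id = p.id GROUP BY p.id, p.name

Execution result:
name | avg_quantity
Sam Davis | 4.00
Frank Smith | 5.00
Henry Jones | 2.33
Peter Johnson | 4.00
Noah Brown | 3.50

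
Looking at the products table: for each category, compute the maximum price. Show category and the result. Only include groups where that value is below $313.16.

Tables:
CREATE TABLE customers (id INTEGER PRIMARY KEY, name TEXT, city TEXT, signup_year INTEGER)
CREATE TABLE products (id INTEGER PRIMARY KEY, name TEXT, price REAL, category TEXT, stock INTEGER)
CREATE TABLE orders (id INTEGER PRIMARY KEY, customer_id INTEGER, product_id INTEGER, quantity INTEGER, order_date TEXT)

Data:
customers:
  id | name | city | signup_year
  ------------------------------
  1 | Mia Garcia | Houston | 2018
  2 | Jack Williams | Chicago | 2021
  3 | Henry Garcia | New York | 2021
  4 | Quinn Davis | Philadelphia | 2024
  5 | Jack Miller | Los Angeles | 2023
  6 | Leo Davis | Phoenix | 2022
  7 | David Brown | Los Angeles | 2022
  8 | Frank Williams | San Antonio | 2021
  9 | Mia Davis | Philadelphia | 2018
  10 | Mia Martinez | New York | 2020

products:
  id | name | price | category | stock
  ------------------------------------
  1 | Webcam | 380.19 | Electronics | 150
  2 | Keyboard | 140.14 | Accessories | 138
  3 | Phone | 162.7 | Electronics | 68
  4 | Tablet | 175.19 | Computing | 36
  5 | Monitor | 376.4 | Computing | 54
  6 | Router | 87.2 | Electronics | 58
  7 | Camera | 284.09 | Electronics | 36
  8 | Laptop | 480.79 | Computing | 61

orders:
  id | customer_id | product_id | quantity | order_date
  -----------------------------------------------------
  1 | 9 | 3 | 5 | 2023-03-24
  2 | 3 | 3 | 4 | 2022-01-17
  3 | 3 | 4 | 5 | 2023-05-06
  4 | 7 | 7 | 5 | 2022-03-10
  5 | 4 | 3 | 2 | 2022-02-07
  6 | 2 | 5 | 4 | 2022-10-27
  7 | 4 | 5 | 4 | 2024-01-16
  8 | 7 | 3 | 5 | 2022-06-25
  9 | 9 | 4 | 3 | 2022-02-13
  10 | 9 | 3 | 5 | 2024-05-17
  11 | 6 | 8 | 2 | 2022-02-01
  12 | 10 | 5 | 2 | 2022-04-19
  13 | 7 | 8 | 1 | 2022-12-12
SELECT category, MAX(price) AS max_price FROM products GROUP BY category HAVING MAX(price) < 313.16

Execution result:
category | max_price
Accessories | 140.14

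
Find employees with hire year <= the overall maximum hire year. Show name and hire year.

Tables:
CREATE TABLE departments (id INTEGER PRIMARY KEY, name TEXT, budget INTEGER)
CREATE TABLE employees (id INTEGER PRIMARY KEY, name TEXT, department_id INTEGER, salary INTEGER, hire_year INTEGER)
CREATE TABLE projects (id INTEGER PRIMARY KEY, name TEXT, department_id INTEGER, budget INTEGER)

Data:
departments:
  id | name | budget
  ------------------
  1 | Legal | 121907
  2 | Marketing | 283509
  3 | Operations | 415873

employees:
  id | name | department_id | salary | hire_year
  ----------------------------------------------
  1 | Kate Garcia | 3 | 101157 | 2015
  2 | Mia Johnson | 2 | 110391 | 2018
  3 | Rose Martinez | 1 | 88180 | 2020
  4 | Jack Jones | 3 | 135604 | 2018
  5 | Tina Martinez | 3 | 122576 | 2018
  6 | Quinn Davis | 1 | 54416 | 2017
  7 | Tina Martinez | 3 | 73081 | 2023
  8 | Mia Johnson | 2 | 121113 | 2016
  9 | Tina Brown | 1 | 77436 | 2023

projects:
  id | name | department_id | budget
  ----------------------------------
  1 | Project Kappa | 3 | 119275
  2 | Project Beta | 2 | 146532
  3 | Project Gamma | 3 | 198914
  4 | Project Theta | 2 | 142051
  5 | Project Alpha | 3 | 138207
SELECT name, hire_year FROM employees WHERE hire_year <= (SELECT MAX(hire_year) FROM employees)

Execution result:
name | hire_year
Kate Garcia | 2015
Mia Johnson | 2018
Rose Martinez | 2020
Jack Jones | 2018
Tina Martinez | 2018
Quinn Davis | 2017
Tina Martinez | 2023
Mia Johnson | 2016
Tina Brown | 2023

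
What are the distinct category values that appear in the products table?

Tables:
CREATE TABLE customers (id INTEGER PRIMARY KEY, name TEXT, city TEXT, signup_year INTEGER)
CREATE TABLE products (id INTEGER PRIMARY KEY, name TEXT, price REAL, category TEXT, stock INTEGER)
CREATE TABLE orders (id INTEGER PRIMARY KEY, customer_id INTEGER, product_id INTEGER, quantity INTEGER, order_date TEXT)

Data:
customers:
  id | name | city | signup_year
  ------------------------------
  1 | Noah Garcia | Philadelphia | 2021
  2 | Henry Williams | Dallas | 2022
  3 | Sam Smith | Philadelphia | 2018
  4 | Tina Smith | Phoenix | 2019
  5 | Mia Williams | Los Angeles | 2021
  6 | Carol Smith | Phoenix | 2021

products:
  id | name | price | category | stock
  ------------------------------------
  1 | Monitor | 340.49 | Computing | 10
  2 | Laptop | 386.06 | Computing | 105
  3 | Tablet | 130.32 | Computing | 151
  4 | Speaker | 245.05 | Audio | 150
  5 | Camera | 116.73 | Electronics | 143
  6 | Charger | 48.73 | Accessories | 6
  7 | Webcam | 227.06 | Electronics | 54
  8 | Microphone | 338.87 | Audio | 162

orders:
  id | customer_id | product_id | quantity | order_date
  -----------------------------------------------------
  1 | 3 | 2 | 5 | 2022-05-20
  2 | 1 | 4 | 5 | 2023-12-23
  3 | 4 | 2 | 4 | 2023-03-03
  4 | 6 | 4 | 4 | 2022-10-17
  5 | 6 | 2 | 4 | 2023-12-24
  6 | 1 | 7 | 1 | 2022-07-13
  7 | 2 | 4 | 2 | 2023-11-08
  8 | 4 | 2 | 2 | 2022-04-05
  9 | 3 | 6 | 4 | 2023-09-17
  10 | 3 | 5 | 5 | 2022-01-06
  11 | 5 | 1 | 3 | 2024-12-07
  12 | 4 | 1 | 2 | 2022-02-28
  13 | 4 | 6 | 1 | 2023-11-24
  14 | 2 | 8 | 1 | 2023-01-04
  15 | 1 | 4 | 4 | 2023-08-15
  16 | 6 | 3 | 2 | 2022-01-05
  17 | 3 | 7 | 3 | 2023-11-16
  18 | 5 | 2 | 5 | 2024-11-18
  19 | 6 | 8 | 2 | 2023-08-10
SELECT DISTINCT category FROM products

Execution result:
category
Computing
Audio
Electronics
Accessories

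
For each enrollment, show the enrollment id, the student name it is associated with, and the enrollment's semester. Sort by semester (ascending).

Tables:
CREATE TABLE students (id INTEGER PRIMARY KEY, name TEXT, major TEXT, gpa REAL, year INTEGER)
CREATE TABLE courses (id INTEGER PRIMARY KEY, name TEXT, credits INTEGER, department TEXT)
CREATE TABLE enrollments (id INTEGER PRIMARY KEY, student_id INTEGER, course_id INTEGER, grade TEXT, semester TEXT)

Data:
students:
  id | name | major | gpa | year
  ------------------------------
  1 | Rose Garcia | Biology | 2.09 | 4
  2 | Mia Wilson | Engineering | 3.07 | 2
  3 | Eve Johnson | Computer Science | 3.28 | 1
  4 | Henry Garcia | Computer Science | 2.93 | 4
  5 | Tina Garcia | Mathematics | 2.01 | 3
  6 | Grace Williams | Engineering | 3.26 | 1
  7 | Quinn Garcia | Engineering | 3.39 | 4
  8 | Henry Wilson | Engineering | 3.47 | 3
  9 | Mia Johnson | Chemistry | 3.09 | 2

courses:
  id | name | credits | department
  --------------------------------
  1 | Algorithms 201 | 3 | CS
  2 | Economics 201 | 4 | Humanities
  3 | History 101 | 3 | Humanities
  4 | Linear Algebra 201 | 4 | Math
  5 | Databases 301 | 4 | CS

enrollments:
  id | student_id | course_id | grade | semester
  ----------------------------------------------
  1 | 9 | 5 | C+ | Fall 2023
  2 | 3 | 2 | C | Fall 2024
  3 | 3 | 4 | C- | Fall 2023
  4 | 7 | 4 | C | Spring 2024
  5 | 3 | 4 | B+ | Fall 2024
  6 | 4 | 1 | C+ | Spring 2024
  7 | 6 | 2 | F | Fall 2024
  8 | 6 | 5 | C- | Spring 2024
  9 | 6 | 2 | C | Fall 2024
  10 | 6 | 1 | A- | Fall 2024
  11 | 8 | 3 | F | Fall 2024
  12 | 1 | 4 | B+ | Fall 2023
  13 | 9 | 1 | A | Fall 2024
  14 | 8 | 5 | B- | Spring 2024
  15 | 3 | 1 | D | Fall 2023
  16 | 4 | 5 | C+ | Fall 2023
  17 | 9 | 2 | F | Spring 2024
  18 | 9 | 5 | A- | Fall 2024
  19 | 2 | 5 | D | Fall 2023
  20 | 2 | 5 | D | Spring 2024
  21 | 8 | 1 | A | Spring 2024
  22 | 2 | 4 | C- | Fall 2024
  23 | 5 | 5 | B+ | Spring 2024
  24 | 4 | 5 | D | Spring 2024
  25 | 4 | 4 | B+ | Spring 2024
SELECT c.id, p.name AS student, c.semester FROM enrollments c JOIN students p ON c.student_id = p.id ORDER BY c.semester ASC

Execution result:
id | student | semester
1 | Mia Johnson | Fall 2023
3 | Eve Johnson | Fall 2023
12 | Rose Garcia | Fall 2023
15 | Eve Johnson | Fall 2023
16 | Henry Garcia | Fall 2023
19 | Mia Wilson | Fall 2023
2 | Eve Johnson | Fall 2024
5 | Eve Johnson | Fall 2024
7 | Grace Williams | Fall 2024
9 | Grace Williams | Fall 2024
10 | Grace Williams | Fall 2024
11 | Henry Wilson | Fall 2024
13 | Mia Johnson | Fall 2024
18 | Mia Johnson | Fall 2024
22 | Mia Wilson | Fall 2024
4 | Quinn Garcia | Spring 2024
6 | Henry Garcia | Spring 2024
8 | Grace Williams | Spring 2024
14 | Henry Wilson | Spring 2024
17 | Mia Johnson | Spring 2024
20 | Mia Wilson | Spring 2024
21 | Henry Wilson | Spring 2024
23 | Tina Garcia | Spring 2024
24 | Henry Garcia | Spring 2024
25 | Henry Garcia | Spring 2024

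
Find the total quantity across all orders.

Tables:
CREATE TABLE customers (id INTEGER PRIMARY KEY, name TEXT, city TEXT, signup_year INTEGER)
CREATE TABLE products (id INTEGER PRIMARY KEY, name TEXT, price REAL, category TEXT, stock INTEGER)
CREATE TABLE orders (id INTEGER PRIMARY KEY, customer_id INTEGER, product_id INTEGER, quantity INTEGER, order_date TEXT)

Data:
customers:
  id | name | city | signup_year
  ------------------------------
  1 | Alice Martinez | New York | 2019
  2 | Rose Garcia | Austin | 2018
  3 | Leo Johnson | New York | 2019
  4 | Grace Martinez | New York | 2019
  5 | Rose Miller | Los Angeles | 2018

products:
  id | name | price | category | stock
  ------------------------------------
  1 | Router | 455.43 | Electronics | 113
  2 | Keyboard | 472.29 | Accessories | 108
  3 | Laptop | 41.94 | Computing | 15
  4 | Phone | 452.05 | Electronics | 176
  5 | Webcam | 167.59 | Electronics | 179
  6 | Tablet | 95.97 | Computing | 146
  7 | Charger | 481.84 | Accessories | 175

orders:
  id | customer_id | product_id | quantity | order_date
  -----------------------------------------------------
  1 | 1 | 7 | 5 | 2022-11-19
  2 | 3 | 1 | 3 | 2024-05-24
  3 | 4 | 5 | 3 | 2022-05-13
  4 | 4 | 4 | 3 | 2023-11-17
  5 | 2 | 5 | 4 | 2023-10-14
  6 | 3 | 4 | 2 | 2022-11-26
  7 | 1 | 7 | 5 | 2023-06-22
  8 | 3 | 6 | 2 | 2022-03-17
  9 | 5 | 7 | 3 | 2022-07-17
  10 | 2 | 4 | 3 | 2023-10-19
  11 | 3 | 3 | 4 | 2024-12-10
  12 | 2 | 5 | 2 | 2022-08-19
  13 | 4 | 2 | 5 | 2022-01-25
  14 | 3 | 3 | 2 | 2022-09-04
SELECT SUM(quantity) FROM orders

Execution result:
46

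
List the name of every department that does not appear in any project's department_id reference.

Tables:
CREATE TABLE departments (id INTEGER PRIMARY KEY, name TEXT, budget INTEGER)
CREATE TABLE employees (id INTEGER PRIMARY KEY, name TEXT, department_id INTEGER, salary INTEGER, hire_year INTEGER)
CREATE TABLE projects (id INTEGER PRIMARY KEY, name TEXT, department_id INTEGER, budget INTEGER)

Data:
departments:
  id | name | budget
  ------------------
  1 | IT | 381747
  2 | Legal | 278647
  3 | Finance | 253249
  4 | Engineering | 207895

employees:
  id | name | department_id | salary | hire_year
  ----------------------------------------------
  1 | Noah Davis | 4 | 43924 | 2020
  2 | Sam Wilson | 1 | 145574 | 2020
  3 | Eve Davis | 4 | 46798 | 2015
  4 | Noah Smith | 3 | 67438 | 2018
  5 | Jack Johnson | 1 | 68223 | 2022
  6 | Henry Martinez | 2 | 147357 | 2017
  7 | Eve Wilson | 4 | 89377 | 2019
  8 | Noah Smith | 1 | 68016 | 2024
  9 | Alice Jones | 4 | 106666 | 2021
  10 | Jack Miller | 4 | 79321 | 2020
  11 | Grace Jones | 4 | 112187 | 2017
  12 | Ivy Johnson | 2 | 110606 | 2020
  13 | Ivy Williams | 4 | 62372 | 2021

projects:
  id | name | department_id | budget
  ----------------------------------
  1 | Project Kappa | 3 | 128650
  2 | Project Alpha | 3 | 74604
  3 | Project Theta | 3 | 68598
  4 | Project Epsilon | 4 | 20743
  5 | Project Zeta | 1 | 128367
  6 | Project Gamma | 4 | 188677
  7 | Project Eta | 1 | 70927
SELECT p.name FROM departments p LEFT JOIN projects c ON c.department_id = p.id WHERE c.id IS NULL

Execution result:
Legal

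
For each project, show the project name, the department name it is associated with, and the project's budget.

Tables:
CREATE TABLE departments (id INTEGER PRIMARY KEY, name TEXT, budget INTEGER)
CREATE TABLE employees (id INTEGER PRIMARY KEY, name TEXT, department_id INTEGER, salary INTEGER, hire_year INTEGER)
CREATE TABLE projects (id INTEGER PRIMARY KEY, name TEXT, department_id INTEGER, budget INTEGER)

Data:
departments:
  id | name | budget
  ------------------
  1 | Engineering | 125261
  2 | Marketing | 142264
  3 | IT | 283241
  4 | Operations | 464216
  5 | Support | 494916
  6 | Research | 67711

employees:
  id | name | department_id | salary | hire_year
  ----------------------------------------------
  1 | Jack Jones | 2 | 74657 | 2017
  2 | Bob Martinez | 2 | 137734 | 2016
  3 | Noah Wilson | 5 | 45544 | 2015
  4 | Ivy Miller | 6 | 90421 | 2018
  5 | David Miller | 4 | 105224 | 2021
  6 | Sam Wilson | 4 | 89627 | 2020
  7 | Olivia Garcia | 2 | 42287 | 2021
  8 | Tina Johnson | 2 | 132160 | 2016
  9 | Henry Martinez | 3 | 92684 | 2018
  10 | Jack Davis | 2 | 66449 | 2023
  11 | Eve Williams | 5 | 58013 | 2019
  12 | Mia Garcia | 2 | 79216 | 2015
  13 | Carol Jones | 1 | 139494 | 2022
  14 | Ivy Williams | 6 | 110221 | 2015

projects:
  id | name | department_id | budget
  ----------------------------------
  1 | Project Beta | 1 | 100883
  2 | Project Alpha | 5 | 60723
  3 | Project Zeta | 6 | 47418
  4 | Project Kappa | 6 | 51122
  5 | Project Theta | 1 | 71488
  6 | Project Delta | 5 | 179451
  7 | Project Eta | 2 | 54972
SELECT c.name, p.name AS department, c.budget FROM projects c JOIN departments p ON c.department_id = p.id

Execution result:
name | department | budget
Project Beta | Engineering | 100883
Project Alpha | Support | 60723
Project Zeta | Research | 47418
Project Kappa | Research | 51122
Project Theta | Engineering | 71488
Project Delta | Support | 179451
Project Eta | Marketing | 54972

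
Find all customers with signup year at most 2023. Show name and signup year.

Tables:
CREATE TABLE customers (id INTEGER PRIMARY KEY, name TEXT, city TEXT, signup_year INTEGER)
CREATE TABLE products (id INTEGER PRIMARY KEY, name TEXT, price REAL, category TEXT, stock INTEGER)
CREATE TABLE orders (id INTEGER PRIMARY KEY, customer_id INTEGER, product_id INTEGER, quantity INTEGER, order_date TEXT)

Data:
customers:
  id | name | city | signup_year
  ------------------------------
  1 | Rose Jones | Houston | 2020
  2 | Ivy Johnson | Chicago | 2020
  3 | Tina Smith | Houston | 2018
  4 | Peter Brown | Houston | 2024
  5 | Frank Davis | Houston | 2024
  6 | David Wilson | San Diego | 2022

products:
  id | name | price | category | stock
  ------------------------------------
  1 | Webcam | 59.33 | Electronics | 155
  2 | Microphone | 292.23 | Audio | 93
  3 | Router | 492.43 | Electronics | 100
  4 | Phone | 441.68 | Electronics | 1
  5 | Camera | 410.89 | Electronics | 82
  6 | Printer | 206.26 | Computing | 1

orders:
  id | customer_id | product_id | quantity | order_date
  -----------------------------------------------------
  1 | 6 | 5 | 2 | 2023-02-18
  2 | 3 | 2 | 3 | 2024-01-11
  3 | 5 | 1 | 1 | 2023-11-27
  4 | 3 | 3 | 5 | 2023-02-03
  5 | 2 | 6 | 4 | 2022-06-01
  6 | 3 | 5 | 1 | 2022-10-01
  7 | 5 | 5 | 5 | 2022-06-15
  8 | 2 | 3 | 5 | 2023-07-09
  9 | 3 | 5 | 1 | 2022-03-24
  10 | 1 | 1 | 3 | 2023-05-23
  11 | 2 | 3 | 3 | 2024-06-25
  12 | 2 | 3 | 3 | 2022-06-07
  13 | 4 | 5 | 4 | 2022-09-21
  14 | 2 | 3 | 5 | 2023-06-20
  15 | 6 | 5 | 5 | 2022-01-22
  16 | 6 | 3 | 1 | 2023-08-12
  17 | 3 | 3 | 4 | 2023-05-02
SELECT name, signup_year FROM customers WHERE signup_year <= 2023

Execution result:
name | signup_year
Rose Jones | 2020
Ivy Johnson | 2020
Tina Smith | 2018
David Wilson | 2022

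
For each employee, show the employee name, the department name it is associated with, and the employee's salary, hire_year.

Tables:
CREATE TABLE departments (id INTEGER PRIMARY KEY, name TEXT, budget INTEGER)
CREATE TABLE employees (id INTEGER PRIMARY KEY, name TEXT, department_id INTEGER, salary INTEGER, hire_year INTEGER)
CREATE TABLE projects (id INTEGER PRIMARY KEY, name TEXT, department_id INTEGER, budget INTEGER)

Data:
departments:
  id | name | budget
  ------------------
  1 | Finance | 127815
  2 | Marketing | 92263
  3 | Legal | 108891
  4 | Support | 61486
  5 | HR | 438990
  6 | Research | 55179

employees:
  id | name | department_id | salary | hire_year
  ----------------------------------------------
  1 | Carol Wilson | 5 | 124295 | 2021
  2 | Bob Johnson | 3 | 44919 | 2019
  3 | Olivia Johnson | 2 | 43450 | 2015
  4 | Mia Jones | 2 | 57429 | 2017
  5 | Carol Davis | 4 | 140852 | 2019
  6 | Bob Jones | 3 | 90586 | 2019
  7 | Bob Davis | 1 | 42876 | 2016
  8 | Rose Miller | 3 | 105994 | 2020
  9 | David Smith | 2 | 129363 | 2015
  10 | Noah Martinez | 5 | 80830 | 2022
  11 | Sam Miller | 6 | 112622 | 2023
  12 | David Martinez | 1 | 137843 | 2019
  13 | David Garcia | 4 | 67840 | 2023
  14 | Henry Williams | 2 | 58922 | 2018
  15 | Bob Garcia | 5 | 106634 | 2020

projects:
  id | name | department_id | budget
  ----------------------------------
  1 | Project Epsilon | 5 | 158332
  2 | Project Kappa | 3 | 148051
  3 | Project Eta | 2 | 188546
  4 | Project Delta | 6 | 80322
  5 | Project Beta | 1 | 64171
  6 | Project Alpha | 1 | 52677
SELECT c.name, p.name AS department, c.salary, c.hire_year FROM employees c JOIN departments p ON c.department_id = p.id

Execution result:
name | department | salary | hire_year
Carol Wilson | HR | 124295 | 2021
Bob Johnson | Legal | 44919 | 2019
Olivia Johnson | Marketing | 43450 | 2015
Mia Jones | Marketing | 57429 | 2017
Carol Davis | Support | 140852 | 2019
Bob Jones | Legal | 90586 | 2019
Bob Davis | Finance | 42876 | 2016
Rose Miller | Legal | 105994 | 2020
David Smith | Marketing | 129363 | 2015
Noah Martinez | HR | 80830 | 2022
Sam Miller | Research | 112622 | 2023
David Martinez | Finance | 137843 | 2019
David Garcia | Support | 67840 | 2023
Henry Williams | Marketing | 58922 | 2018
Bob Garcia | HR | 106634 | 2020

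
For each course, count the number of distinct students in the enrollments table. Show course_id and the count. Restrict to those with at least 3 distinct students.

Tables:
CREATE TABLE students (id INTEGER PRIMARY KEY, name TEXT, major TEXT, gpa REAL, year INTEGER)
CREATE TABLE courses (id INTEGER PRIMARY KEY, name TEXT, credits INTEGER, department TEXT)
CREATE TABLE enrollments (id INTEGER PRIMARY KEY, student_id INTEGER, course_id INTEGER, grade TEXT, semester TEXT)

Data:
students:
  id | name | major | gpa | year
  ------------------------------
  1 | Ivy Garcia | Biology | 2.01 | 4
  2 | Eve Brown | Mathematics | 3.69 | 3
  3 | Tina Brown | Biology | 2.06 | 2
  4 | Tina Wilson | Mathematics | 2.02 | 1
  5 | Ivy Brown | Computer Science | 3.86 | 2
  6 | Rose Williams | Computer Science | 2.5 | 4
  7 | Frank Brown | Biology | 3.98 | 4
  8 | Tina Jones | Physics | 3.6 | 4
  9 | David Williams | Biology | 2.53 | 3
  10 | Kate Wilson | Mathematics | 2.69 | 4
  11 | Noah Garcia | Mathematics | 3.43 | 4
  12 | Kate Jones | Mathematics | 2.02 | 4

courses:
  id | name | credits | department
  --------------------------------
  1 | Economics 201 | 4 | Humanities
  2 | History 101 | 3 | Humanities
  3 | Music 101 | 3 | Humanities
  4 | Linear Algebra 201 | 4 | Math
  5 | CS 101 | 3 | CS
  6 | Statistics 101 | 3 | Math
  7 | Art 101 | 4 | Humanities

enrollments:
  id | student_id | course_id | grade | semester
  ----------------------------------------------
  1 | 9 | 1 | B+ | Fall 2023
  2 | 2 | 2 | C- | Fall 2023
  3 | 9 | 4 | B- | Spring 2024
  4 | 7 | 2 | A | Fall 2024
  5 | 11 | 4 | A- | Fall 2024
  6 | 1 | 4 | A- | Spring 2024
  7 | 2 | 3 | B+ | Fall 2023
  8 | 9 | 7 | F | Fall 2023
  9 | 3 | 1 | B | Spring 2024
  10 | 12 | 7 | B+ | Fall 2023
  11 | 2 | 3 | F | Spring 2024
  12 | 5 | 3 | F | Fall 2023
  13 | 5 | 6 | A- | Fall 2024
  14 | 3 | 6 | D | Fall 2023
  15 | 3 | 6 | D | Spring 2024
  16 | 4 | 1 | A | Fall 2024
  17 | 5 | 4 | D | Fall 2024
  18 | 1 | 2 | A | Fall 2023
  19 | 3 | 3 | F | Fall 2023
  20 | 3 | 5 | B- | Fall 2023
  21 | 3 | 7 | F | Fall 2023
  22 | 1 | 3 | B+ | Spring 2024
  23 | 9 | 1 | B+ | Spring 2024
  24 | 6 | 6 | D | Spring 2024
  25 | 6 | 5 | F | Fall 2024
SELECT course_id, COUNT(DISTINCT student_id) AS distinct_student_count FROM enrollments GROUP BY course_id HAVING COUNT(DISTINCT student_id) >= 3

Execution result:
course_id | distinct_student_count
1 | 3
2 | 3
3 | 4
4 | 4
6 | 3
7 | 3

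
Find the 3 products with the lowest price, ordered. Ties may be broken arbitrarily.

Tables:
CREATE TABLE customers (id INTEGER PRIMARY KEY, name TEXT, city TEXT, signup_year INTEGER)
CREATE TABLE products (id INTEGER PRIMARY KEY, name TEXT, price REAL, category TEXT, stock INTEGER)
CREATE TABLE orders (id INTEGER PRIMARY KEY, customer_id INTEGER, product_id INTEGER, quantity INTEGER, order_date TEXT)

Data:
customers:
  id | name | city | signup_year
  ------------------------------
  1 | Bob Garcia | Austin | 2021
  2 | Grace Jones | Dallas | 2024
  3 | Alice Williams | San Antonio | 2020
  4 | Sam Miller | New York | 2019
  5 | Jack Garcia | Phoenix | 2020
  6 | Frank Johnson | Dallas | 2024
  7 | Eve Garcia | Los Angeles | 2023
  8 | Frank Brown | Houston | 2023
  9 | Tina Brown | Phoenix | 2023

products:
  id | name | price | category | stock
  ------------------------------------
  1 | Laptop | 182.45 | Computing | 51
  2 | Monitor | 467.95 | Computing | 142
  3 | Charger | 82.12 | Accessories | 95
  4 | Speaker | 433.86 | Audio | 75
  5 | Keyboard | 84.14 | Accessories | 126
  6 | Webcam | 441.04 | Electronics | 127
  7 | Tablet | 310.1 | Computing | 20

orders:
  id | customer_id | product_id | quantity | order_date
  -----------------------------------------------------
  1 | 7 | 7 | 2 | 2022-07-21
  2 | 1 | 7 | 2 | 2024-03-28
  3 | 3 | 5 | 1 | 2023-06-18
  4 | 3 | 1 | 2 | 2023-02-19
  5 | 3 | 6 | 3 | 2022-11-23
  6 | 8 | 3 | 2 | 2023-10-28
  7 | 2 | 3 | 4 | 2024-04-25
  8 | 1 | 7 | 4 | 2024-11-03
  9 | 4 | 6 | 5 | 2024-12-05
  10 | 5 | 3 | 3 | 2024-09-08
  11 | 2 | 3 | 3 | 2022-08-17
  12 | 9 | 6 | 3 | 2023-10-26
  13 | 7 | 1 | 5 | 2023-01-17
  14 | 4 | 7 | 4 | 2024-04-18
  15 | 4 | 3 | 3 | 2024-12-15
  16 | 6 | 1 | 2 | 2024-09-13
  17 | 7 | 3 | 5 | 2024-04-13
SELECT name, price FROM products ORDER BY price ASC LIMIT 3

Execution result:
name | price
Charger | 82.12
Keyboard | 84.14
Laptop | 182.45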